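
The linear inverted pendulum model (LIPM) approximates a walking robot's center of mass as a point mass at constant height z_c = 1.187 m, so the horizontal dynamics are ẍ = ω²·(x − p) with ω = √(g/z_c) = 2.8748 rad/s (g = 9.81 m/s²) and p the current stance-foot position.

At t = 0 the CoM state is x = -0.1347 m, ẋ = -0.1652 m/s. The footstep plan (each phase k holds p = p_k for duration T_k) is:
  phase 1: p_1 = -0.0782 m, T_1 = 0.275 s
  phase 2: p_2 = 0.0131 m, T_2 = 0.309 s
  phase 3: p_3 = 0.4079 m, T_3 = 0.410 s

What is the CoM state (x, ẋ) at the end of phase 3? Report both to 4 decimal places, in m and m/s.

phase 1: p=-0.0782, T=0.275, ωT=0.790570, cosh=1.329119, sinh=0.875533; start (x,ẋ)=(-0.134700, -0.165200) → end (x,ẋ)=(-0.203608, -0.361780)
phase 2: p=0.0131, T=0.309, ωT=0.888313, cosh=1.421187, sinh=1.009838; start (x,ẋ)=(-0.203608, -0.361780) → end (x,ẋ)=(-0.421966, -1.143278)
phase 3: p=0.4079, T=0.410, ωT=1.178668, cosh=1.778865, sinh=1.471177; start (x,ẋ)=(-0.421966, -1.143278) → end (x,ẋ)=(-1.653391, -5.543520)

x = -1.6534, ẋ = -5.5435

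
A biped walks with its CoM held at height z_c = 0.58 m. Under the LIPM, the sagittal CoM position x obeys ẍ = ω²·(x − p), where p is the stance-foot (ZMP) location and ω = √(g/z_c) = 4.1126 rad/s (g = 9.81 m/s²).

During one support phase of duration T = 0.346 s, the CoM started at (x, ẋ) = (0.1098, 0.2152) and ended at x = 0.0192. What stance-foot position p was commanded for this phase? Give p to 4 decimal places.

p = 0.2712

ωT = 4.1126·0.346 = 1.422960; cosh(ωT) = 2.195191, sinh(ωT) = 1.954192
x(T) = p + (x₀−p)·cosh(ωT) + (ẋ₀/ω)·sinh(ωT) ⇒ p·(1 − cosh) = x(T) − x₀·cosh − (ẋ₀/ω)·sinh
numerator   = 0.0192 − (0.1098)·2.195191 − (0.2152/4.1126)·1.954192 = -0.324089
denominator = 1 − 2.195191 = -1.195191
p = -0.324089 / -1.195191 = 0.2712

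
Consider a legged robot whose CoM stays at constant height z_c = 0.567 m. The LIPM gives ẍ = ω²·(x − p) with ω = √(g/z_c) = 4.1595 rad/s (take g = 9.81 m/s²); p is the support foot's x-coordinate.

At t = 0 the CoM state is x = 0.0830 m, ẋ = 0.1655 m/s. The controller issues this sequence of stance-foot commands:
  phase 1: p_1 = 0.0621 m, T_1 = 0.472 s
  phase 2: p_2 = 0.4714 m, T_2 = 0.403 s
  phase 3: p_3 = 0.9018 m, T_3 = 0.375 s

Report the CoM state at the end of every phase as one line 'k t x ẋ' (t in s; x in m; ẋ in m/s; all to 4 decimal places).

1 0.4720 0.2769 0.9045
2 0.8750 0.4942 0.4156
3 1.2500 0.1166 -2.8224

phase 1: p=0.0621, T=0.472, ωT=1.963284, cosh=3.631538, sinh=3.491141; start (x,ẋ)=(0.083000, 0.165500) → end (x,ẋ)=(0.276906, 0.904517)
phase 2: p=0.4714, T=0.403, ωT=1.676279, cosh=2.766347, sinh=2.579278; start (x,ẋ)=(0.276906, 0.904517) → end (x,ẋ)=(0.494248, 0.415579)
phase 3: p=0.9018, T=0.375, ωT=1.559813, cosh=2.484052, sinh=2.273877; start (x,ẋ)=(0.494248, 0.415579) → end (x,ẋ)=(0.116604, -2.822388)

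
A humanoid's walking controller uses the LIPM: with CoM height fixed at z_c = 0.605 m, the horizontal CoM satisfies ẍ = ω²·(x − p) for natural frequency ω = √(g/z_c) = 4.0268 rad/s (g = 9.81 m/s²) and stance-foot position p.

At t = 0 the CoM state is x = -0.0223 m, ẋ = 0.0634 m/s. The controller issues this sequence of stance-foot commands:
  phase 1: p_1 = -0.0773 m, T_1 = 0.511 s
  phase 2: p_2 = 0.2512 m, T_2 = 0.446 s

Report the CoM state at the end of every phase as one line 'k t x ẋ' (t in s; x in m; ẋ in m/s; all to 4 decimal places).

1 0.5110 0.2021 1.1049
2 0.9570 0.9030 2.8410

phase 1: p=-0.0773, T=0.511, ωT=2.057695, cosh=3.977826, sinh=3.850078; start (x,ẋ)=(-0.022300, 0.063400) → end (x,ẋ)=(0.202098, 1.104886)
phase 2: p=0.2512, T=0.446, ωT=1.795953, cosh=3.095591, sinh=2.929622; start (x,ẋ)=(0.202098, 1.104886) → end (x,ẋ)=(0.903039, 2.841020)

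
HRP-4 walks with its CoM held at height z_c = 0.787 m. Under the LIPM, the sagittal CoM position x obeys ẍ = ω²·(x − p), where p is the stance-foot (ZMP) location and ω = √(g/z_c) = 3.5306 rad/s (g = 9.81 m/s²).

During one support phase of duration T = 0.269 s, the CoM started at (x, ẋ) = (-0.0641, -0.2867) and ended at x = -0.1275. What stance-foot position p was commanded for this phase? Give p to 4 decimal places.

p = -0.1173

ωT = 3.5306·0.269 = 0.949731; cosh(ωT) = 1.485930, sinh(ωT) = 1.099085
x(T) = p + (x₀−p)·cosh(ωT) + (ẋ₀/ω)·sinh(ωT) ⇒ p·(1 − cosh) = x(T) − x₀·cosh − (ẋ₀/ω)·sinh
numerator   = -0.1275 − (-0.0641)·1.485930 − (-0.2867/3.5306)·1.099085 = 0.056999
denominator = 1 − 1.485930 = -0.485930
p = 0.056999 / -0.485930 = -0.1173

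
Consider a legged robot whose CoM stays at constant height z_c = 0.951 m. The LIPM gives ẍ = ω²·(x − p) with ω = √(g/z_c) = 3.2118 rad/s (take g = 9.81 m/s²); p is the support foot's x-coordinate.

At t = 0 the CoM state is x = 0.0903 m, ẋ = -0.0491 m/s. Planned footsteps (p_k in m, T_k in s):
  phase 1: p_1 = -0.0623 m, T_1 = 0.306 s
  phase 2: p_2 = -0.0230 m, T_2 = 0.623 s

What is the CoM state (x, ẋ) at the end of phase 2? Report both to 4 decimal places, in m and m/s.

x = 1.1900, ẋ = 3.8858

phase 1: p=-0.0623, T=0.306, ωT=0.982811, cosh=1.523107, sinh=1.148849; start (x,ẋ)=(0.090300, -0.049100) → end (x,ẋ)=(0.152563, 0.488290)
phase 2: p=-0.0230, T=0.623, ωT=2.000951, cosh=3.765648, sinh=3.630441; start (x,ẋ)=(0.152563, 0.488290) → end (x,ẋ)=(1.190046, 3.885840)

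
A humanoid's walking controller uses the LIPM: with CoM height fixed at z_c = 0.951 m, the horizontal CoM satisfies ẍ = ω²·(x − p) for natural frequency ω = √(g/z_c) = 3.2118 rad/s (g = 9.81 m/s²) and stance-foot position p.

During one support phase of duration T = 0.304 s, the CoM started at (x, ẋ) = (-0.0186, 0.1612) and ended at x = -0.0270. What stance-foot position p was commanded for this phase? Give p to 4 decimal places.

ωT = 3.2118·0.304 = 0.976387; cosh(ωT) = 1.515758, sinh(ωT) = 1.139089
x(T) = p + (x₀−p)·cosh(ωT) + (ẋ₀/ω)·sinh(ωT) ⇒ p·(1 − cosh) = x(T) − x₀·cosh − (ẋ₀/ω)·sinh
numerator   = -0.0270 − (-0.0186)·1.515758 − (0.1612/3.2118)·1.139089 = -0.055978
denominator = 1 − 1.515758 = -0.515758
p = -0.055978 / -0.515758 = 0.1085

p = 0.1085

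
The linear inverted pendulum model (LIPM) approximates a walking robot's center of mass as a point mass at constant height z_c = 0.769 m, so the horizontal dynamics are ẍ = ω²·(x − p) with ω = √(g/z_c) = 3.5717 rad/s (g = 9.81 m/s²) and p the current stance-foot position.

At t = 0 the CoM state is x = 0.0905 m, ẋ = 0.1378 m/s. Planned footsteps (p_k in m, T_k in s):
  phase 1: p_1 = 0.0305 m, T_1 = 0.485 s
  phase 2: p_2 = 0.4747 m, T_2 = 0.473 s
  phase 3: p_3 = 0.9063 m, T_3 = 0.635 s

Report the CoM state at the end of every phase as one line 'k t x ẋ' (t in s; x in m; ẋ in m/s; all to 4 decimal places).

1 0.4850 0.3111 0.9885
2 0.9580 0.7404 1.2395
3 1.5930 1.7547 3.2198

phase 1: p=0.0305, T=0.485, ωT=1.732274, cosh=2.915190, sinh=2.738308; start (x,ẋ)=(0.090500, 0.137800) → end (x,ẋ)=(0.311058, 0.988538)
phase 2: p=0.4747, T=0.473, ωT=1.689414, cosh=2.800467, sinh=2.615839; start (x,ẋ)=(0.311058, 0.988538) → end (x,ẋ)=(0.740412, 1.239465)
phase 3: p=0.9063, T=0.635, ωT=2.268029, cosh=4.881931, sinh=4.778415; start (x,ẋ)=(0.740412, 1.239465) → end (x,ẋ)=(1.754668, 3.219752)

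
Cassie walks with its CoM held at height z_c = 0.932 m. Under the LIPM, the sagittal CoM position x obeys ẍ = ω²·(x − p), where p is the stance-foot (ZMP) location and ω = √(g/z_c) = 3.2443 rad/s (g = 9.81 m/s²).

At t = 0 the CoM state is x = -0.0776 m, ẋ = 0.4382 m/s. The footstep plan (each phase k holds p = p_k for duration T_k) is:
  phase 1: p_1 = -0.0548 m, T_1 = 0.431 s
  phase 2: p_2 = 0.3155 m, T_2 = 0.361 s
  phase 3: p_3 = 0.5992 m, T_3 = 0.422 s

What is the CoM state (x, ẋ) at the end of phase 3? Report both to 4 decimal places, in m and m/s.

phase 1: p=-0.0548, T=0.431, ωT=1.398293, cosh=2.147652, sinh=1.900633; start (x,ẋ)=(-0.077600, 0.438200) → end (x,ẋ)=(0.152948, 0.800511)
phase 2: p=0.3155, T=0.361, ωT=1.171192, cosh=1.767917, sinh=1.457920; start (x,ẋ)=(0.152948, 0.800511) → end (x,ẋ)=(0.387854, 0.646376)
phase 3: p=0.5992, T=0.422, ωT=1.369095, cosh=2.093063, sinh=1.838726; start (x,ẋ)=(0.387854, 0.646376) → end (x,ẋ)=(0.523176, 0.092144)

x = 0.5232, ẋ = 0.0921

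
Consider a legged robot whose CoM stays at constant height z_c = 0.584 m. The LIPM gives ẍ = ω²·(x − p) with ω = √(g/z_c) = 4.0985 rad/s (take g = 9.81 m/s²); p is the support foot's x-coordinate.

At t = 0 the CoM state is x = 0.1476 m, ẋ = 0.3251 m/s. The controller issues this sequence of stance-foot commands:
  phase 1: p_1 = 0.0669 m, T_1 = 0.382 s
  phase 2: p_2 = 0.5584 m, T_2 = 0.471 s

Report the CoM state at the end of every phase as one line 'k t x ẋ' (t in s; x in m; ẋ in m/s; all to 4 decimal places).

phase 1: p=0.0669, T=0.382, ωT=1.565627, cosh=2.497316, sinh=2.288359; start (x,ẋ)=(0.147600, 0.325100) → end (x,ẋ)=(0.449950, 1.568750)
phase 2: p=0.5584, T=0.471, ωT=1.930393, cosh=3.518656, sinh=3.373565; start (x,ẋ)=(0.449950, 1.568750) → end (x,ẋ)=(1.468074, 4.020400)

1 0.3820 0.4499 1.5687
2 0.8530 1.4681 4.0204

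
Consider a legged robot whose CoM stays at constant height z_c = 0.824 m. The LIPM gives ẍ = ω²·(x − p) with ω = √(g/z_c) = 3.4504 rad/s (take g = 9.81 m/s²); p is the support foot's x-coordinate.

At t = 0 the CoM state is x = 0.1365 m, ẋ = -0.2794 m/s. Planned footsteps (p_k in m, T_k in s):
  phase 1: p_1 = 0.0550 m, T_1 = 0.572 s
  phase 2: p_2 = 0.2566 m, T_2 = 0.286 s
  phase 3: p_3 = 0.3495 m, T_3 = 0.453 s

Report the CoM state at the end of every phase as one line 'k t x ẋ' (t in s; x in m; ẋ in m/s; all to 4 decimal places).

1 0.5720 0.0682 -0.0324
2 0.8580 -0.0421 -0.8005
3 1.3110 -1.1556 -5.0777

phase 1: p=0.0550, T=0.572, ωT=1.973629, cosh=3.667848, sinh=3.528896; start (x,ẋ)=(0.136500, -0.279400) → end (x,ẋ)=(0.068173, -0.032444)
phase 2: p=0.2566, T=0.286, ωT=0.986814, cosh=1.527719, sinh=1.154956; start (x,ẋ)=(0.068173, -0.032444) → end (x,ẋ)=(-0.042123, -0.800458)
phase 3: p=0.3495, T=0.453, ωT=1.563031, cosh=2.491384, sinh=2.281884; start (x,ẋ)=(-0.042123, -0.800458) → end (x,ẋ)=(-1.155557, -5.077658)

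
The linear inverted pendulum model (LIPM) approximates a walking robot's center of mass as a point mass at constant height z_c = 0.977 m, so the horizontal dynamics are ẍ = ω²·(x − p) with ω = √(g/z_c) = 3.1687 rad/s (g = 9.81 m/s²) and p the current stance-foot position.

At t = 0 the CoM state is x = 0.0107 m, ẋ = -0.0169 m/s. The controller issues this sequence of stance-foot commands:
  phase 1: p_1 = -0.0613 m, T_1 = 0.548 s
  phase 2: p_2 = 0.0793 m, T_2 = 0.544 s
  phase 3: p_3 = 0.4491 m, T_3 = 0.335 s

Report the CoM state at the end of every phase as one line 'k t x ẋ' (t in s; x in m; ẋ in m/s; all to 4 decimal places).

phase 1: p=-0.0613, T=0.548, ωT=1.736448, cosh=2.926643, sinh=2.750498; start (x,ẋ)=(0.010700, -0.016900) → end (x,ẋ)=(0.134749, 0.578056)
phase 2: p=0.0793, T=0.544, ωT=1.723773, cosh=2.892015, sinh=2.713623; start (x,ẋ)=(0.134749, 0.578056) → end (x,ẋ)=(0.734696, 2.148530)
phase 3: p=0.4491, T=0.335, ωT=1.061514, cosh=1.618339, sinh=1.272407; start (x,ẋ)=(0.734696, 2.148530) → end (x,ẋ)=(1.774044, 4.628538)

1 0.5480 0.1347 0.5781
2 1.0920 0.7347 2.1485
3 1.4270 1.7740 4.6285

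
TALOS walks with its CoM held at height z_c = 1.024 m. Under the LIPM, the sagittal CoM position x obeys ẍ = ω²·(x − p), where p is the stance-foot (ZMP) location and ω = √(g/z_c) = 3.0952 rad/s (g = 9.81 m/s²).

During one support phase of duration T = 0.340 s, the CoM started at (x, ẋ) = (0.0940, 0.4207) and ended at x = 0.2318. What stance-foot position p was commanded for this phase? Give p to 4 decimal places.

p = 0.1486

ωT = 3.0952·0.340 = 1.052368; cosh(ωT) = 1.606768, sinh(ωT) = 1.257658
x(T) = p + (x₀−p)·cosh(ωT) + (ẋ₀/ω)·sinh(ωT) ⇒ p·(1 − cosh) = x(T) − x₀·cosh − (ẋ₀/ω)·sinh
numerator   = 0.2318 − (0.0940)·1.606768 − (0.4207/3.0952)·1.257658 = -0.090177
denominator = 1 − 1.606768 = -0.606768
p = -0.090177 / -0.606768 = 0.1486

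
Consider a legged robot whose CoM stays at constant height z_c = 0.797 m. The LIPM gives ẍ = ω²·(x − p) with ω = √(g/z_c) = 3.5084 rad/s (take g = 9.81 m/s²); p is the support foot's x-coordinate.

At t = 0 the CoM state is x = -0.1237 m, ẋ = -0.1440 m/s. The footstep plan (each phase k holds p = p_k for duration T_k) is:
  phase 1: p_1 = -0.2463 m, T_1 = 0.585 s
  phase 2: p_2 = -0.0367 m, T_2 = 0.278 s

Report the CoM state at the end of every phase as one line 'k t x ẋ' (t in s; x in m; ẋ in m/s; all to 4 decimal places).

phase 1: p=-0.2463, T=0.585, ωT=2.052414, cosh=3.957550, sinh=3.829125; start (x,ẋ)=(-0.123700, -0.144000) → end (x,ẋ)=(0.081732, 1.077134)
phase 2: p=-0.0367, T=0.278, ωT=0.975335, cosh=1.514561, sinh=1.137495; start (x,ẋ)=(0.081732, 1.077134) → end (x,ẋ)=(0.491901, 2.104021)

1 0.5850 0.0817 1.0771
2 0.8630 0.4919 2.1040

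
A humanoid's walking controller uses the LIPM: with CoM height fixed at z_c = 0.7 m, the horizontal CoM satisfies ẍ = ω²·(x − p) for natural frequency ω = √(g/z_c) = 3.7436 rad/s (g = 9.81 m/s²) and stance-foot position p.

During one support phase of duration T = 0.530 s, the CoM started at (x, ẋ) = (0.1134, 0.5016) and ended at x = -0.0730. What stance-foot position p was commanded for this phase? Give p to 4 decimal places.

p = 0.3590

ωT = 3.7436·0.530 = 1.984108; cosh(ωT) = 3.705030, sinh(ωT) = 3.567527
x(T) = p + (x₀−p)·cosh(ωT) + (ẋ₀/ω)·sinh(ωT) ⇒ p·(1 − cosh) = x(T) − x₀·cosh − (ẋ₀/ω)·sinh
numerator   = -0.0730 − (0.1134)·3.705030 − (0.5016/3.7436)·3.567527 = -0.971159
denominator = 1 − 3.705030 = -2.705030
p = -0.971159 / -2.705030 = 0.3590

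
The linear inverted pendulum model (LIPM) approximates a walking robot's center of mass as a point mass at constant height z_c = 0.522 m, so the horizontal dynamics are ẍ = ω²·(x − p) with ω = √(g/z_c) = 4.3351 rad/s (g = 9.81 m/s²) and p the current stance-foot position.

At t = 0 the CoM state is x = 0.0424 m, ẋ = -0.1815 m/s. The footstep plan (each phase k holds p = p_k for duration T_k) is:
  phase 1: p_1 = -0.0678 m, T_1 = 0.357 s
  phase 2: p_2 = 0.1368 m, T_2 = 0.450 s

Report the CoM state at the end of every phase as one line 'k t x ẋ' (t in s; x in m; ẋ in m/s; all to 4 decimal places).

phase 1: p=-0.0678, T=0.357, ωT=1.547631, cosh=2.456536, sinh=2.243785; start (x,ẋ)=(0.042400, -0.181500) → end (x,ẋ)=(0.108969, 0.626057)
phase 2: p=0.1368, T=0.450, ωT=1.950795, cosh=3.588219, sinh=3.446058; start (x,ẋ)=(0.108969, 0.626057) → end (x,ẋ)=(0.534600, 1.830657)

1 0.3570 0.1090 0.6261
2 0.8070 0.5346 1.8307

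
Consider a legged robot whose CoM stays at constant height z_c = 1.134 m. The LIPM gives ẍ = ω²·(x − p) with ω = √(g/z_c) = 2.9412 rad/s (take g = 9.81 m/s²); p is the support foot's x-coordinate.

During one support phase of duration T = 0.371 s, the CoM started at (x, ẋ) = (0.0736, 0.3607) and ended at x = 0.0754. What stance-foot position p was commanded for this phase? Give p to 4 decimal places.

p = 0.3175

ωT = 2.9412·0.371 = 1.091185; cosh(ωT) = 1.656810, sinh(ωT) = 1.320992
x(T) = p + (x₀−p)·cosh(ωT) + (ẋ₀/ω)·sinh(ωT) ⇒ p·(1 − cosh) = x(T) − x₀·cosh − (ẋ₀/ω)·sinh
numerator   = 0.0754 − (0.0736)·1.656810 − (0.3607/2.9412)·1.320992 = -0.208544
denominator = 1 − 1.656810 = -0.656810
p = -0.208544 / -0.656810 = 0.3175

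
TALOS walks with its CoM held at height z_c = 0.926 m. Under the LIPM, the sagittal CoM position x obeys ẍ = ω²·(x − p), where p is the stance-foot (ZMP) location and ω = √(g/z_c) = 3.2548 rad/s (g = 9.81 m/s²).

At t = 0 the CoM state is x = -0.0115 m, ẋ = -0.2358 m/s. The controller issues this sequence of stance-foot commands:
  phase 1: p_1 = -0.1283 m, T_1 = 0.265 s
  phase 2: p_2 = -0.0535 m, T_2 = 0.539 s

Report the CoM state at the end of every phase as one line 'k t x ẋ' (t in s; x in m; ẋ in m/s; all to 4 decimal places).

phase 1: p=-0.1283, T=0.265, ωT=0.862522, cosh=1.395612, sinh=0.973516; start (x,ẋ)=(-0.011500, -0.235800) → end (x,ẋ)=(-0.035821, 0.041007)
phase 2: p=-0.0535, T=0.539, ωT=1.754337, cosh=2.976319, sinh=2.803297; start (x,ẋ)=(-0.035821, 0.041007) → end (x,ẋ)=(0.034438, 0.283360)

1 0.2650 -0.0358 0.0410
2 0.8040 0.0344 0.2834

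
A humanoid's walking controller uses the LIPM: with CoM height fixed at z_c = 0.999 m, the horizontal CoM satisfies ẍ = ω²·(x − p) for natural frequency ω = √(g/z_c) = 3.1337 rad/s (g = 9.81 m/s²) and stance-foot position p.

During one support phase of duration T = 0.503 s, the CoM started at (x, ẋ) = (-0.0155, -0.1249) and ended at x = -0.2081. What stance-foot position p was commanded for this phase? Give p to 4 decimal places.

ωT = 3.1337·0.503 = 1.576251; cosh(ωT) = 2.521769, sinh(ωT) = 2.315020
x(T) = p + (x₀−p)·cosh(ωT) + (ẋ₀/ω)·sinh(ωT) ⇒ p·(1 − cosh) = x(T) − x₀·cosh − (ẋ₀/ω)·sinh
numerator   = -0.2081 − (-0.0155)·2.521769 − (-0.1249/3.1337)·2.315020 = -0.076743
denominator = 1 − 2.521769 = -1.521769
p = -0.076743 / -1.521769 = 0.0504

p = 0.0504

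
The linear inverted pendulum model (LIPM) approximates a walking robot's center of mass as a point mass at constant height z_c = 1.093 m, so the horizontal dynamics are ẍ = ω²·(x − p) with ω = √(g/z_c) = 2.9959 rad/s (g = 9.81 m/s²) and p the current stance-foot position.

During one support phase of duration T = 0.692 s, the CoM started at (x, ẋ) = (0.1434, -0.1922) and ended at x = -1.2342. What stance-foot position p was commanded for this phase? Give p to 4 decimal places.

ωT = 2.9959·0.692 = 2.073163; cosh(ωT) = 4.037857, sinh(ωT) = 3.912070
x(T) = p + (x₀−p)·cosh(ωT) + (ẋ₀/ω)·sinh(ωT) ⇒ p·(1 − cosh) = x(T) − x₀·cosh − (ẋ₀/ω)·sinh
numerator   = -1.2342 − (0.1434)·4.037857 − (-0.1922/2.9959)·3.912070 = -1.562252
denominator = 1 − 4.037857 = -3.037857
p = -1.562252 / -3.037857 = 0.5143

p = 0.5143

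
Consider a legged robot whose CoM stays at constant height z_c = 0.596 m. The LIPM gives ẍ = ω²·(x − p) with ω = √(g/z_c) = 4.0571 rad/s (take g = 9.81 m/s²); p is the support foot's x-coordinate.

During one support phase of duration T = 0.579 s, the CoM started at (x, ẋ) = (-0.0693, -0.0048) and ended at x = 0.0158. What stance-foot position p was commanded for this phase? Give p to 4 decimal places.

p = -0.0906

ωT = 4.0571·0.579 = 2.349061; cosh(ωT) = 5.285593, sinh(ωT) = 5.190134
x(T) = p + (x₀−p)·cosh(ωT) + (ẋ₀/ω)·sinh(ωT) ⇒ p·(1 − cosh) = x(T) − x₀·cosh − (ẋ₀/ω)·sinh
numerator   = 0.0158 − (-0.0693)·5.285593 − (-0.0048/4.0571)·5.190134 = 0.388232
denominator = 1 − 5.285593 = -4.285593
p = 0.388232 / -4.285593 = -0.0906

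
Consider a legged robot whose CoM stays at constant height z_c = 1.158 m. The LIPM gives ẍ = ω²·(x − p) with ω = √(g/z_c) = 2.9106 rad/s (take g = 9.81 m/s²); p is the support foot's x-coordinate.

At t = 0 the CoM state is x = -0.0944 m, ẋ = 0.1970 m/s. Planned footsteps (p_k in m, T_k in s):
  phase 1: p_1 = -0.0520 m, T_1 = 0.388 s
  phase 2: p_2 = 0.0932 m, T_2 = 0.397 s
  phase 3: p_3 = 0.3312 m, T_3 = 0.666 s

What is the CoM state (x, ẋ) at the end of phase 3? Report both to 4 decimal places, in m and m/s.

x = -1.2558, ẋ = -4.4957

phase 1: p=-0.0520, T=0.388, ωT=1.129313, cosh=1.708393, sinh=1.385137; start (x,ẋ)=(-0.094400, 0.197000) → end (x,ẋ)=(-0.030685, 0.165614)
phase 2: p=0.0932, T=0.397, ωT=1.155508, cosh=1.745267, sinh=1.430370; start (x,ẋ)=(-0.030685, 0.165614) → end (x,ẋ)=(-0.041623, -0.226720)
phase 3: p=0.3312, T=0.666, ωT=1.938460, cosh=3.545983, sinh=3.402057; start (x,ẋ)=(-0.041623, -0.226720) → end (x,ẋ)=(-1.255827, -4.495651)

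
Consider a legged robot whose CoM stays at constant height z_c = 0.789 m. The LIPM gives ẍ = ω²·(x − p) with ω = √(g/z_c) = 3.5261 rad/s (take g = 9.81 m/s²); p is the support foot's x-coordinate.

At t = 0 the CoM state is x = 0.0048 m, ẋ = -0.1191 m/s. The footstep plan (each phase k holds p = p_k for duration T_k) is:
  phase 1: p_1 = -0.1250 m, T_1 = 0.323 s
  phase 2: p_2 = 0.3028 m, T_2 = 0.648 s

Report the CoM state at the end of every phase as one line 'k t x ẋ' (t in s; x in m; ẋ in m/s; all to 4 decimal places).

1 0.3230 0.0511 0.4364
2 0.9710 -0.3445 -2.1477

phase 1: p=-0.1250, T=0.323, ωT=1.138930, cosh=1.721793, sinh=1.401632; start (x,ẋ)=(0.004800, -0.119100) → end (x,ẋ)=(0.051146, 0.436444)
phase 2: p=0.3028, T=0.648, ωT=2.284913, cosh=4.963306, sinh=4.861523; start (x,ẋ)=(0.051146, 0.436444) → end (x,ẋ)=(-0.344498, -2.147696)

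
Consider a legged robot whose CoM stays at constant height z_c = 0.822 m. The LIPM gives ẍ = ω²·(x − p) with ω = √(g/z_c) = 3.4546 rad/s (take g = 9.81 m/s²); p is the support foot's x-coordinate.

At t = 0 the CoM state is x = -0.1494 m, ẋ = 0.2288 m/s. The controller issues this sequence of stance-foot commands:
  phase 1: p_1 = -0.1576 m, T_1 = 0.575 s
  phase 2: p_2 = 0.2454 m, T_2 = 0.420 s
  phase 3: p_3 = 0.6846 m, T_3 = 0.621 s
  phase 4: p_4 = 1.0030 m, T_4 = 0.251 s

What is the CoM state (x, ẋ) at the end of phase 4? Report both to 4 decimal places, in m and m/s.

phase 1: p=-0.1576, T=0.575, ωT=1.986395, cosh=3.713199, sinh=3.576010; start (x,ẋ)=(-0.149400, 0.228800) → end (x,ẋ)=(0.109689, 0.950880)
phase 2: p=0.2454, T=0.420, ωT=1.450932, cosh=2.250721, sinh=2.016369; start (x,ẋ)=(0.109689, 0.950880) → end (x,ẋ)=(0.494959, 1.194839)
phase 3: p=0.6846, T=0.621, ωT=2.145307, cosh=4.330846, sinh=4.213814; start (x,ẋ)=(0.494959, 1.194839) → end (x,ẋ)=(1.320723, 2.414058)
phase 4: p=1.0030, T=0.251, ωT=0.867105, cosh=1.400088, sinh=0.979922; start (x,ẋ)=(1.320723, 2.414058) → end (x,ẋ)=(2.132605, 4.455462)

x = 2.1326, ẋ = 4.4555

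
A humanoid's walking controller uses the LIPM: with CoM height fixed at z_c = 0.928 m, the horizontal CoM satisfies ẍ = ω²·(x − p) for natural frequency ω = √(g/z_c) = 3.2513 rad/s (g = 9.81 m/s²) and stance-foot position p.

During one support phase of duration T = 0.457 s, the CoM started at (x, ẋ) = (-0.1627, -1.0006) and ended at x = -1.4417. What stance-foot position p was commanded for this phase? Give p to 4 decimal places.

p = 0.3166

ωT = 3.2513·0.457 = 1.485844; cosh(ωT) = 2.322502, sinh(ωT) = 2.096191
x(T) = p + (x₀−p)·cosh(ωT) + (ẋ₀/ω)·sinh(ωT) ⇒ p·(1 − cosh) = x(T) − x₀·cosh − (ẋ₀/ω)·sinh
numerator   = -1.4417 − (-0.1627)·2.322502 − (-1.0006/3.2513)·2.096191 = -0.418718
denominator = 1 − 2.322502 = -1.322502
p = -0.418718 / -1.322502 = 0.3166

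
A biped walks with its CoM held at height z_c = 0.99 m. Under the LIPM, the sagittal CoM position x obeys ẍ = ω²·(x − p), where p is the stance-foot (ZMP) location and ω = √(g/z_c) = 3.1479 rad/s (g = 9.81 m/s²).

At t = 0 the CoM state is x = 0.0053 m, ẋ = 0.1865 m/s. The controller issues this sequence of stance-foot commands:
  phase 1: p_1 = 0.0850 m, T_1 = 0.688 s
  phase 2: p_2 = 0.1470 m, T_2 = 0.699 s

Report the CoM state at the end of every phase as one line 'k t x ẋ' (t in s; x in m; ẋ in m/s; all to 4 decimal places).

1 0.6880 -0.0122 -0.2557
2 1.3870 -0.9425 -3.4024

phase 1: p=0.0850, T=0.688, ωT=2.165755, cosh=4.417924, sinh=4.303261; start (x,ẋ)=(0.005300, 0.186500) → end (x,ẋ)=(-0.012158, -0.255692)
phase 2: p=0.1470, T=0.699, ωT=2.200382, cosh=4.569612, sinh=4.458851; start (x,ẋ)=(-0.012158, -0.255692) → end (x,ẋ)=(-0.942467, -3.402361)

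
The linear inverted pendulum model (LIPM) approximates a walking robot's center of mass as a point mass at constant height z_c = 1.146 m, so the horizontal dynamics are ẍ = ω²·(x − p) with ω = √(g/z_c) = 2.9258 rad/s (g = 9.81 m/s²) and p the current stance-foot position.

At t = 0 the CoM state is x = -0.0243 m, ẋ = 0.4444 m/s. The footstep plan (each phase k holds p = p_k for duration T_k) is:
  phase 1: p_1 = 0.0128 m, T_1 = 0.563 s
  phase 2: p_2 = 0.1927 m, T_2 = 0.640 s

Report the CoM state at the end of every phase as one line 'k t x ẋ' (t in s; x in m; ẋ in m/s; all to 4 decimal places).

1 0.5630 0.2926 0.9252
2 1.2030 1.5295 4.0086

phase 1: p=0.0128, T=0.563, ωT=1.647225, cosh=2.692568, sinh=2.499985; start (x,ẋ)=(-0.024300, 0.444400) → end (x,ẋ)=(0.292629, 0.925211)
phase 2: p=0.1927, T=0.640, ωT=1.872512, cosh=3.329176, sinh=3.175439; start (x,ẋ)=(0.292629, 0.925211) → end (x,ẋ)=(1.529533, 4.008597)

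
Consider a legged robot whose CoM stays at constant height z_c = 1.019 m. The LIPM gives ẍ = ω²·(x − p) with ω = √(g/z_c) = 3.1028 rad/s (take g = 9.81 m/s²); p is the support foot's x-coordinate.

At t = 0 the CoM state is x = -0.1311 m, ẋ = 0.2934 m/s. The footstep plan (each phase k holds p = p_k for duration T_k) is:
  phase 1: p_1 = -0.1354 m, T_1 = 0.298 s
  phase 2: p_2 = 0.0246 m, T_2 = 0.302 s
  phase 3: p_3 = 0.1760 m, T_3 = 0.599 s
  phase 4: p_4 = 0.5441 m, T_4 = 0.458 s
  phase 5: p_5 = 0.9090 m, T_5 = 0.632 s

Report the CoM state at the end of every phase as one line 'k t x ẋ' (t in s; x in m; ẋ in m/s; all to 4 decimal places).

phase 1: p=-0.1354, T=0.298, ωT=0.924634, cosh=1.458811, sinh=1.062135; start (x,ẋ)=(-0.131100, 0.293400) → end (x,ẋ)=(-0.028692, 0.442186)
phase 2: p=0.0246, T=0.302, ωT=0.937046, cosh=1.472106, sinh=1.080323; start (x,ẋ)=(-0.028692, 0.442186) → end (x,ẋ)=(0.100108, 0.472310)
phase 3: p=0.1760, T=0.599, ωT=1.858577, cosh=3.285249, sinh=3.129355; start (x,ẋ)=(0.100108, 0.472310) → end (x,ẋ)=(0.403027, 0.814758)
phase 4: p=0.5441, T=0.458, ωT=1.421082, cosh=2.191527, sinh=1.950074; start (x,ẋ)=(0.403027, 0.814758) → end (x,ẋ)=(0.747000, 0.931972)
phase 5: p=0.9090, T=0.632, ωT=1.960970, cosh=3.623468, sinh=3.482746; start (x,ẋ)=(0.747000, 0.931972) → end (x,ẋ)=(1.368092, 1.626355)

1 0.2980 -0.0287 0.4422
2 0.6000 0.1001 0.4723
3 1.1990 0.4030 0.8148
4 1.6570 0.7470 0.9320
5 2.2890 1.3681 1.6264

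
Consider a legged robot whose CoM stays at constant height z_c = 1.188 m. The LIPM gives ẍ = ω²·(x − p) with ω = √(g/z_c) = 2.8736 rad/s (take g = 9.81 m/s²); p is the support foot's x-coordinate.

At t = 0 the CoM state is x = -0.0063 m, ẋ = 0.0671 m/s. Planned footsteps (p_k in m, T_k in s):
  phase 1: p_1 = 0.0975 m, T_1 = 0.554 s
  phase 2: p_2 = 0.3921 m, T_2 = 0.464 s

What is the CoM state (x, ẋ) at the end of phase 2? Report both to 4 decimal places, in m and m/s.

phase 1: p=0.0975, T=0.554, ωT=1.591974, cosh=2.558482, sinh=2.354959; start (x,ẋ)=(-0.006300, 0.067100) → end (x,ẋ)=(-0.113081, -0.530762)
phase 2: p=0.3921, T=0.464, ωT=1.333350, cosh=2.028663, sinh=1.765070; start (x,ẋ)=(-0.113081, -0.530762) → end (x,ẋ)=(-0.958755, -3.639068)

x = -0.9588, ẋ = -3.6391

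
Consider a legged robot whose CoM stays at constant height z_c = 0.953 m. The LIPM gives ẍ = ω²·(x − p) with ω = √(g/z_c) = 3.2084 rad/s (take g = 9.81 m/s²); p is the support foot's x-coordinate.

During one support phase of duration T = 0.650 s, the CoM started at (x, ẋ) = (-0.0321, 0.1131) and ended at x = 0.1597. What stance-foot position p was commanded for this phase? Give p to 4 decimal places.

p = -0.0490

ωT = 3.2084·0.650 = 2.085460; cosh(ωT) = 4.086271, sinh(ωT) = 3.962021
x(T) = p + (x₀−p)·cosh(ωT) + (ẋ₀/ω)·sinh(ωT) ⇒ p·(1 − cosh) = x(T) − x₀·cosh − (ẋ₀/ω)·sinh
numerator   = 0.1597 − (-0.0321)·4.086271 − (0.1131/3.2084)·3.962021 = 0.151203
denominator = 1 − 4.086271 = -3.086271
p = 0.151203 / -3.086271 = -0.0490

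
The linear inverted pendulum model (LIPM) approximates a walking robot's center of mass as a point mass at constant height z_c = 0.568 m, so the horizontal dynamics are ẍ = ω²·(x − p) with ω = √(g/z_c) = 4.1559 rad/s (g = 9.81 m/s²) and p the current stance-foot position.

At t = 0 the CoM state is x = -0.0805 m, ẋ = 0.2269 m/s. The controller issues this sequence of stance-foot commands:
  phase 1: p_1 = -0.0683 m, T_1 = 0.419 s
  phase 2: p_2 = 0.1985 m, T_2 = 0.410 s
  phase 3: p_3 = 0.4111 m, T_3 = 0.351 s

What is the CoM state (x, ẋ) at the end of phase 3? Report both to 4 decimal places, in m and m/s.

x = -0.3712, ẋ = -2.9969

phase 1: p=-0.0683, T=0.419, ωT=1.741322, cosh=2.940085, sinh=2.764796; start (x,ẋ)=(-0.080500, 0.226900) → end (x,ẋ)=(0.046781, 0.526925)
phase 2: p=0.1985, T=0.410, ωT=1.703919, cosh=2.838705, sinh=2.656736; start (x,ẋ)=(0.046781, 0.526925) → end (x,ẋ)=(0.104660, -0.179368)
phase 3: p=0.4111, T=0.351, ωT=1.458721, cosh=2.266494, sinh=2.033961; start (x,ẋ)=(0.104660, -0.179368) → end (x,ẋ)=(-0.371230, -2.996855)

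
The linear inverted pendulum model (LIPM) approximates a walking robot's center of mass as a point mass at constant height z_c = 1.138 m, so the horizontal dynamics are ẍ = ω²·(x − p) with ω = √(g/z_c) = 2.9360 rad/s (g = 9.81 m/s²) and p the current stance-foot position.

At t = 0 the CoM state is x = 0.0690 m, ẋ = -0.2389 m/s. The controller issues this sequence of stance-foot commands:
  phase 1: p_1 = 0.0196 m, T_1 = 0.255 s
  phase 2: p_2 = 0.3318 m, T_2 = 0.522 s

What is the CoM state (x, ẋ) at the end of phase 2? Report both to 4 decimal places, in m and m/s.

phase 1: p=0.0196, T=0.255, ωT=0.748680, cosh=1.293599, sinh=0.820608; start (x,ẋ)=(0.069000, -0.238900) → end (x,ẋ)=(0.016732, -0.190021)
phase 2: p=0.3318, T=0.522, ωT=1.532592, cosh=2.423069, sinh=2.207094; start (x,ẋ)=(0.016732, -0.190021) → end (x,ẋ)=(-0.574478, -2.502086)

x = -0.5745, ẋ = -2.5021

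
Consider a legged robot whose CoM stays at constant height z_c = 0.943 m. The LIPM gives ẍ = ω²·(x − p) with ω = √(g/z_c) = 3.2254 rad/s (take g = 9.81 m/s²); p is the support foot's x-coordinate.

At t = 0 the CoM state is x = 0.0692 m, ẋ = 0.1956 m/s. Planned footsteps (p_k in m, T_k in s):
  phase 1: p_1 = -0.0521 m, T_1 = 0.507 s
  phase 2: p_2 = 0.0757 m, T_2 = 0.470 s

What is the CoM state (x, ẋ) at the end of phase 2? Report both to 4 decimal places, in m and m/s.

phase 1: p=-0.0521, T=0.507, ωT=1.635278, cosh=2.662891, sinh=2.467992; start (x,ẋ)=(0.069200, 0.195600) → end (x,ẋ)=(0.420577, 1.486441)
phase 2: p=0.0757, T=0.470, ωT=1.515938, cosh=2.386646, sinh=2.167044; start (x,ẋ)=(0.420577, 1.486441) → end (x,ẋ)=(1.897492, 5.958154)

x = 1.8975, ẋ = 5.9582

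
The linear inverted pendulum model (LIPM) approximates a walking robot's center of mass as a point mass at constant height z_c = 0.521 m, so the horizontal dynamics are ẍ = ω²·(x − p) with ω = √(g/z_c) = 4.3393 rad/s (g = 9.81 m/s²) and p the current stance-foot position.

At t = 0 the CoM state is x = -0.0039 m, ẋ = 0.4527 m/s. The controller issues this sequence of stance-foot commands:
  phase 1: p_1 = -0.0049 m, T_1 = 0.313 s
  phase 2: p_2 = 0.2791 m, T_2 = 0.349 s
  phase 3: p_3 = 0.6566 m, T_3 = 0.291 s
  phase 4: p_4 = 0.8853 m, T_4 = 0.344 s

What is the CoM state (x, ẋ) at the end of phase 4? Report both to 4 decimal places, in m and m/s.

x = 1.8601, ẋ = 4.5758

phase 1: p=-0.0049, T=0.313, ωT=1.358201, cosh=2.073156, sinh=1.816034; start (x,ẋ)=(-0.003900, 0.452700) → end (x,ẋ)=(0.186632, 0.946398)
phase 2: p=0.2791, T=0.349, ωT=1.514416, cosh=2.383350, sinh=2.163414; start (x,ẋ)=(0.186632, 0.946398) → end (x,ẋ)=(0.530555, 1.387536)
phase 3: p=0.6566, T=0.291, ωT=1.262736, cosh=1.908980, sinh=1.626101; start (x,ẋ)=(0.530555, 1.387536) → end (x,ẋ)=(0.935945, 1.759388)
phase 4: p=0.8853, T=0.344, ωT=1.492719, cosh=2.336969, sinh=2.112208; start (x,ẋ)=(0.935945, 1.759388) → end (x,ẋ)=(1.860060, 4.575824)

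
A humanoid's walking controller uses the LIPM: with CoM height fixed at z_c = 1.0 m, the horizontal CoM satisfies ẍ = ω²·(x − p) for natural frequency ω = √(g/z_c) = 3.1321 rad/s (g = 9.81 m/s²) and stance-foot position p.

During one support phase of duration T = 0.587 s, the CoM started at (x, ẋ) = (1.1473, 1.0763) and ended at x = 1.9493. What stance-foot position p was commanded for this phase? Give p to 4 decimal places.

ωT = 3.1321·0.587 = 1.838543; cosh(ωT) = 3.223209, sinh(ωT) = 3.064160
x(T) = p + (x₀−p)·cosh(ωT) + (ẋ₀/ω)·sinh(ωT) ⇒ p·(1 − cosh) = x(T) − x₀·cosh − (ẋ₀/ω)·sinh
numerator   = 1.9493 − (1.1473)·3.223209 − (1.0763/3.1321)·3.064160 = -2.801641
denominator = 1 − 3.223209 = -2.223209
p = -2.801641 / -2.223209 = 1.2602

p = 1.2602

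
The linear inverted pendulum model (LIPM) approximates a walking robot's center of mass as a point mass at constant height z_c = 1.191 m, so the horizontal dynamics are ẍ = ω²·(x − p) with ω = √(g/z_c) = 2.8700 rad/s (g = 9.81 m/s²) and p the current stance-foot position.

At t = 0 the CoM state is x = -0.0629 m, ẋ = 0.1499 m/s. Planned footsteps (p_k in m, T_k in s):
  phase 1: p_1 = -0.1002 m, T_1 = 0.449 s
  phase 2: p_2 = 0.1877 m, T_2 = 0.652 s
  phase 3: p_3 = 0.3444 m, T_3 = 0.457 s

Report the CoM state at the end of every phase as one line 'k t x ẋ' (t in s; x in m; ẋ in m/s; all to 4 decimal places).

phase 1: p=-0.1002, T=0.449, ωT=1.288630, cosh=1.951731, sinh=1.676082; start (x,ẋ)=(-0.062900, 0.149900) → end (x,ẋ)=(0.060141, 0.471991)
phase 2: p=0.1877, T=0.652, ωT=1.871240, cosh=3.325140, sinh=3.171207; start (x,ẋ)=(0.060141, 0.471991) → end (x,ẋ)=(0.285076, 0.408477)
phase 3: p=0.3444, T=0.457, ωT=1.311590, cosh=1.990731, sinh=1.721340; start (x,ẋ)=(0.285076, 0.408477) → end (x,ẋ)=(0.471293, 0.520091)

1 0.4490 0.0601 0.4720
2 1.1010 0.2851 0.4085
3 1.5580 0.4713 0.5201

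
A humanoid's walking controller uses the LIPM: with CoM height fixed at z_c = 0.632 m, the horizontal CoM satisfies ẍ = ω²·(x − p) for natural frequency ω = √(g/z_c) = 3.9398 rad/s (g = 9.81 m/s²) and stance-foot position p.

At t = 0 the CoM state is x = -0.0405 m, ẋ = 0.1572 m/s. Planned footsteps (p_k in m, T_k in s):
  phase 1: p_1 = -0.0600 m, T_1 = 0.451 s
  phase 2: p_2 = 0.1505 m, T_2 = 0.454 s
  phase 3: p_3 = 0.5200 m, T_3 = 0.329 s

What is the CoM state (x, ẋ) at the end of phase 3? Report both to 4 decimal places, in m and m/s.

x = 1.3266, ẋ = 3.6147

phase 1: p=-0.0600, T=0.451, ωT=1.776850, cosh=3.040188, sinh=2.871018; start (x,ẋ)=(-0.040500, 0.157200) → end (x,ẋ)=(0.113839, 0.698487)
phase 2: p=0.1505, T=0.454, ωT=1.788669, cosh=3.074335, sinh=2.907152; start (x,ẋ)=(0.113839, 0.698487) → end (x,ẋ)=(0.553200, 1.727478)
phase 3: p=0.5200, T=0.329, ωT=1.296194, cosh=1.964465, sinh=1.690894; start (x,ẋ)=(0.553200, 1.727478) → end (x,ẋ)=(1.326623, 3.614738)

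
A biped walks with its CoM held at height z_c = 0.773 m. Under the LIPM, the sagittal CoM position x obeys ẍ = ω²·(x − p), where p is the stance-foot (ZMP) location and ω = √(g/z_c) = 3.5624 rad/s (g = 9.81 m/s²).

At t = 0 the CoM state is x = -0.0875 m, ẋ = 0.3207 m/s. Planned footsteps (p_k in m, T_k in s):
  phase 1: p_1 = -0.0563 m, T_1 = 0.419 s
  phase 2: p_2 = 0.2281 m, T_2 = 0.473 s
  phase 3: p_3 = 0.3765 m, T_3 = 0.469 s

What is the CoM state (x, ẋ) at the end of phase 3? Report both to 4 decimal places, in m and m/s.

phase 1: p=-0.0563, T=0.419, ωT=1.492646, cosh=2.336814, sinh=2.112036; start (x,ẋ)=(-0.087500, 0.320700) → end (x,ẋ)=(0.060924, 0.514670)
phase 2: p=0.2281, T=0.473, ωT=1.685015, cosh=2.788987, sinh=2.603546; start (x,ẋ)=(0.060924, 0.514670) → end (x,ẋ)=(0.137991, -0.115124)
phase 3: p=0.3765, T=0.469, ωT=1.670766, cosh=2.752170, sinh=2.564067; start (x,ẋ)=(0.137991, -0.115124) → end (x,ẋ)=(-0.362778, -2.495435)

x = -0.3628, ẋ = -2.4954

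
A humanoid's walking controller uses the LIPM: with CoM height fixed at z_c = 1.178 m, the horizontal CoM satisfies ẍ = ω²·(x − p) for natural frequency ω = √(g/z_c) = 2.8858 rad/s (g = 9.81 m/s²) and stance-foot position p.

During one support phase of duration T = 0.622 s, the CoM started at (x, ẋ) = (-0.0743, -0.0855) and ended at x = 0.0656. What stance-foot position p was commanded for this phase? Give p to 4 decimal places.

p = -0.1826

ωT = 2.8858·0.622 = 1.794968; cosh(ωT) = 3.092706, sinh(ωT) = 2.926573
x(T) = p + (x₀−p)·cosh(ωT) + (ẋ₀/ω)·sinh(ωT) ⇒ p·(1 − cosh) = x(T) − x₀·cosh − (ẋ₀/ω)·sinh
numerator   = 0.0656 − (-0.0743)·3.092706 − (-0.0855/2.8858)·2.926573 = 0.382096
denominator = 1 − 3.092706 = -2.092706
p = 0.382096 / -2.092706 = -0.1826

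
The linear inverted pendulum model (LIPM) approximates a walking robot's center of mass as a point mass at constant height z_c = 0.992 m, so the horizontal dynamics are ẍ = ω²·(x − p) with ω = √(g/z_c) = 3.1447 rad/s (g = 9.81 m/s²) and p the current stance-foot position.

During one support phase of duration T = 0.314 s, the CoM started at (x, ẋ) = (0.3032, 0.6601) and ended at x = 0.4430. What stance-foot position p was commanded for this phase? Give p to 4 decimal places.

ωT = 3.1447·0.314 = 0.987436; cosh(ωT) = 1.528437, sinh(ωT) = 1.155906
x(T) = p + (x₀−p)·cosh(ωT) + (ẋ₀/ω)·sinh(ωT) ⇒ p·(1 − cosh) = x(T) − x₀·cosh − (ẋ₀/ω)·sinh
numerator   = 0.4430 − (0.3032)·1.528437 − (0.6601/3.1447)·1.155906 = -0.263057
denominator = 1 − 1.528437 = -0.528437
p = -0.263057 / -0.528437 = 0.4978

p = 0.4978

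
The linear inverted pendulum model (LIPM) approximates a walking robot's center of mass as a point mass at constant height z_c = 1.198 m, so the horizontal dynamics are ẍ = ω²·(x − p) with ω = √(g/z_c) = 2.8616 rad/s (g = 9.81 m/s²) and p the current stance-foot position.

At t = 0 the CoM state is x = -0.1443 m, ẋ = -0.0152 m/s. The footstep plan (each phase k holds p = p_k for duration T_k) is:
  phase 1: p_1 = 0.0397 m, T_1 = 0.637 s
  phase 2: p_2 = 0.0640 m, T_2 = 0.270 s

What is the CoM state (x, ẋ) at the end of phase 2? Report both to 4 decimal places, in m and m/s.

x = -1.2433, ẋ = -3.6706

phase 1: p=0.0397, T=0.637, ωT=1.822839, cosh=3.175486, sinh=3.013920; start (x,ẋ)=(-0.144300, -0.015200) → end (x,ẋ)=(-0.560599, -1.635200)
phase 2: p=0.0640, T=0.270, ωT=0.772632, cosh=1.313627, sinh=0.851831; start (x,ẋ)=(-0.560599, -1.635200) → end (x,ẋ)=(-1.243250, -3.670565)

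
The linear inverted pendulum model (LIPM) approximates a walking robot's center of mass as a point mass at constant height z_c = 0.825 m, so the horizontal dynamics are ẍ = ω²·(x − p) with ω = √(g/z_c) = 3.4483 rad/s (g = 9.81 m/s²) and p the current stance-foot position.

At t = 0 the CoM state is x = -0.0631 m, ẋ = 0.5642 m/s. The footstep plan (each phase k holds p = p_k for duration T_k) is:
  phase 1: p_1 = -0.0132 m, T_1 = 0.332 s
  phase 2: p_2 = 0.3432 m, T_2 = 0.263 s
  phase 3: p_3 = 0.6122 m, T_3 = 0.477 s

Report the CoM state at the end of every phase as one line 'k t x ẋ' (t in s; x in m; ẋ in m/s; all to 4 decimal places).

phase 1: p=-0.0132, T=0.332, ωT=1.144836, cosh=1.730101, sinh=1.411824; start (x,ẋ)=(-0.063100, 0.564200) → end (x,ẋ)=(0.131466, 0.733190)
phase 2: p=0.3432, T=0.263, ωT=0.906903, cosh=1.440207, sinh=1.036434; start (x,ẋ)=(0.131466, 0.733190) → end (x,ẋ)=(0.258630, 0.299222)
phase 3: p=0.6122, T=0.477, ωT=1.644839, cosh=2.686610, sinh=2.493566; start (x,ẋ)=(0.258630, 0.299222) → end (x,ẋ)=(-0.121329, -2.236302)

1 0.3320 0.1315 0.7332
2 0.5950 0.2586 0.2992
3 1.0720 -0.1213 -2.2363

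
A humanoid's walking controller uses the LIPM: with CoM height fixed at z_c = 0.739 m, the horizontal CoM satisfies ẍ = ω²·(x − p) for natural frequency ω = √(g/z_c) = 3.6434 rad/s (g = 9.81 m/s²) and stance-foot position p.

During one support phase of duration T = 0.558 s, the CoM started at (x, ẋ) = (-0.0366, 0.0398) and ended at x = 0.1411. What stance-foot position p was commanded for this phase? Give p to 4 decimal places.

p = -0.0840

ωT = 3.6434·0.558 = 2.033017; cosh(ωT) = 3.884017, sinh(ωT) = 3.753077
x(T) = p + (x₀−p)·cosh(ωT) + (ẋ₀/ω)·sinh(ωT) ⇒ p·(1 − cosh) = x(T) − x₀·cosh − (ẋ₀/ω)·sinh
numerator   = 0.1411 − (-0.0366)·3.884017 − (0.0398/3.6434)·3.753077 = 0.242257
denominator = 1 − 3.884017 = -2.884017
p = 0.242257 / -2.884017 = -0.0840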